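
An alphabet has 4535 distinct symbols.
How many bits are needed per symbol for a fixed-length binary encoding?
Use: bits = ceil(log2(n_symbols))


log2(4535) = 12.1469
Bracket: 2^12 = 4096 < 4535 <= 2^13 = 8192
So ceil(log2(4535)) = 13

bits = ceil(log2(4535)) = ceil(12.1469) = 13 bits


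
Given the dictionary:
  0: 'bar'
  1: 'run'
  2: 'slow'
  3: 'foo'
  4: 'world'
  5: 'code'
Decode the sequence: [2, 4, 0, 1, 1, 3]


Look up each index in the dictionary:
  2 -> 'slow'
  4 -> 'world'
  0 -> 'bar'
  1 -> 'run'
  1 -> 'run'
  3 -> 'foo'

Decoded: "slow world bar run run foo"


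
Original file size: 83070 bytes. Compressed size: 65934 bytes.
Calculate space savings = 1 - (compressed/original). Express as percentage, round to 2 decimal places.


ratio = compressed/original = 65934/83070 = 0.793716
savings = 1 - ratio = 1 - 0.793716 = 0.206284
as a percentage: 0.206284 * 100 = 20.63%

Space savings = 1 - 65934/83070 = 20.63%


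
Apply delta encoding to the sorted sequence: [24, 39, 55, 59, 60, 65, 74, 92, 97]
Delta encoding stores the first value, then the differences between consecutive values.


First value: 24
Deltas:
  39 - 24 = 15
  55 - 39 = 16
  59 - 55 = 4
  60 - 59 = 1
  65 - 60 = 5
  74 - 65 = 9
  92 - 74 = 18
  97 - 92 = 5


Delta encoded: [24, 15, 16, 4, 1, 5, 9, 18, 5]


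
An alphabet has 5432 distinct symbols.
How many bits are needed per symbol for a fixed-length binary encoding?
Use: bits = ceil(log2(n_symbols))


log2(5432) = 12.4073
Bracket: 2^12 = 4096 < 5432 <= 2^13 = 8192
So ceil(log2(5432)) = 13

bits = ceil(log2(5432)) = ceil(12.4073) = 13 bits


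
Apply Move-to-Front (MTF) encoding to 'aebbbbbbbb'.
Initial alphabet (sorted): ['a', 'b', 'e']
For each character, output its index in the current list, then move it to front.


MTF encoding:
'a': index 0 in ['a', 'b', 'e'] -> ['a', 'b', 'e']
'e': index 2 in ['a', 'b', 'e'] -> ['e', 'a', 'b']
'b': index 2 in ['e', 'a', 'b'] -> ['b', 'e', 'a']
'b': index 0 in ['b', 'e', 'a'] -> ['b', 'e', 'a']
'b': index 0 in ['b', 'e', 'a'] -> ['b', 'e', 'a']
'b': index 0 in ['b', 'e', 'a'] -> ['b', 'e', 'a']
'b': index 0 in ['b', 'e', 'a'] -> ['b', 'e', 'a']
'b': index 0 in ['b', 'e', 'a'] -> ['b', 'e', 'a']
'b': index 0 in ['b', 'e', 'a'] -> ['b', 'e', 'a']
'b': index 0 in ['b', 'e', 'a'] -> ['b', 'e', 'a']


Output: [0, 2, 2, 0, 0, 0, 0, 0, 0, 0]


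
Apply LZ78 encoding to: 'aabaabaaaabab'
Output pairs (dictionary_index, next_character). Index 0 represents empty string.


LZ78 encoding steps:
Dictionary: {0: ''}
Step 1: w='' (idx 0), next='a' -> output (0, 'a'), add 'a' as idx 1
Step 2: w='a' (idx 1), next='b' -> output (1, 'b'), add 'ab' as idx 2
Step 3: w='a' (idx 1), next='a' -> output (1, 'a'), add 'aa' as idx 3
Step 4: w='' (idx 0), next='b' -> output (0, 'b'), add 'b' as idx 4
Step 5: w='aa' (idx 3), next='a' -> output (3, 'a'), add 'aaa' as idx 5
Step 6: w='ab' (idx 2), next='a' -> output (2, 'a'), add 'aba' as idx 6
Step 7: w='b' (idx 4), end of input -> output (4, '')


Encoded: [(0, 'a'), (1, 'b'), (1, 'a'), (0, 'b'), (3, 'a'), (2, 'a'), (4, '')]


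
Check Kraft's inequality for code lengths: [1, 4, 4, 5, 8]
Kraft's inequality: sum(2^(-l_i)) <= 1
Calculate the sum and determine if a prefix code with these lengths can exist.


Sum = 2^(-1) + 2^(-4) + 2^(-4) + 2^(-5) + 2^(-8)
    = 0.5 + 0.0625 + 0.0625 + 0.03125 + 0.00390625
    = 169/256 = 0.66015625
Since 0.66015625 <= 1, Kraft's inequality IS satisfied.
A prefix code with these lengths CAN exist.

Kraft sum = 0.66015625. Satisfied.


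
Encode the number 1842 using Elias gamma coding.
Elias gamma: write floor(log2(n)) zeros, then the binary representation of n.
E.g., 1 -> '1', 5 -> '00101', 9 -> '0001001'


num_bits = floor(log2(1842)) + 1 = 11
leading_zeros = num_bits - 1 = 10
binary(1842) = 11100110010

Elias gamma(1842) = '0000000000' + '11100110010' = 000000000011100110010 (21 bits)


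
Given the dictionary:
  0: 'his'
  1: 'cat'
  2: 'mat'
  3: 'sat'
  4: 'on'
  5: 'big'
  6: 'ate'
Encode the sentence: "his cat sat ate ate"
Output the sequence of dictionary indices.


Look up each word in the dictionary:
  'his' -> 0
  'cat' -> 1
  'sat' -> 3
  'ate' -> 6
  'ate' -> 6

Encoded: [0, 1, 3, 6, 6]


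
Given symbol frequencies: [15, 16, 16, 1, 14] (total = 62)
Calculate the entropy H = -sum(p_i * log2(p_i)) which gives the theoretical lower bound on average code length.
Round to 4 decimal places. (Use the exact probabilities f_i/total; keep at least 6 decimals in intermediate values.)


Per-symbol terms -p_i * log2(p_i) with p_i = f_i/62:
  p = 15/62 = 0.241935: log2(p) = -2.047306, -p*log2(p) = 0.495316
  p = 16/62 = 0.258065: log2(p) = -1.954196, -p*log2(p) = 0.504309
  p = 16/62 = 0.258065: log2(p) = -1.954196, -p*log2(p) = 0.504309
  p = 1/62 = 0.016129: log2(p) = -5.954196, -p*log2(p) = 0.096035
  p = 14/62 = 0.225806: log2(p) = -2.146841, -p*log2(p) = 0.484771
H = 0.495316 + 0.504309 + 0.504309 + 0.096035 + 0.484771 = 2.084740

H = 2.0847 bits/symbol


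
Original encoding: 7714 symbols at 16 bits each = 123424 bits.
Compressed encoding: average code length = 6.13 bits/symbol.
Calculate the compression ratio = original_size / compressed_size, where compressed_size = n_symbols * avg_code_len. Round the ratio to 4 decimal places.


original_size = n_symbols * orig_bits = 7714 * 16 = 123424 bits
compressed_size = n_symbols * avg_code_len = 7714 * 6.13 = 47286.82 bits
ratio = original_size / compressed_size = 123424 / 47286.82 = 2.6101

Compression ratio = 2.6101


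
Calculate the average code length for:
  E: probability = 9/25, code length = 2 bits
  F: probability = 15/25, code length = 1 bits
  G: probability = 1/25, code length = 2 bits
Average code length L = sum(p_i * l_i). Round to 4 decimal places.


Weighted contributions p_i * l_i:
  E: (9/25) * 2 = 18/25
  F: (15/25) * 1 = 15/25
  G: (1/25) * 2 = 2/25
Sum = (18 + 15 + 2)/25 = 35/25

L = 35/25 = 1.4000 bits/symbol


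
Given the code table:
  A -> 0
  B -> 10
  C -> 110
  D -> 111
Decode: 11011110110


Decoding:
110 -> C
111 -> D
10 -> B
110 -> C


Result: CDBC


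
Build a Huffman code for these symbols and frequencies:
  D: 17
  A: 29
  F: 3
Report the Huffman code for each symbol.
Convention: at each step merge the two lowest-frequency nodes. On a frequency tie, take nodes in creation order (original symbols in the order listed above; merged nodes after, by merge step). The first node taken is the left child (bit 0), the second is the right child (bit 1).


Huffman tree construction:
Step 1: Merge F(3) + D(17) = 20
Step 2: Merge (F+D)(20) + A(29) = 49
Read each symbol's code off the tree from the root (left child = 0, right child = 1).

Codes:
  D: 01 (length 2)
  A: 1 (length 1)
  F: 00 (length 2)
Average code length: 69/49 = 1.4082 bits/symbol


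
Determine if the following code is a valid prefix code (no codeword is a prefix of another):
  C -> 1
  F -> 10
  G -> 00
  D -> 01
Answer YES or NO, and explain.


Checking each pair (does one codeword prefix another?):
  C='1' vs F='10': prefix -- VIOLATION

NO -- this is NOT a valid prefix code. C (1) is a prefix of F (10).


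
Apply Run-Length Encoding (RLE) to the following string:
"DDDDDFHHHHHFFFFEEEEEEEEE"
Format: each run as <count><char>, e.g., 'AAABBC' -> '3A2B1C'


Scanning runs left to right:
  i=0: run of 'D' x 5 -> '5D'
  i=5: run of 'F' x 1 -> '1F'
  i=6: run of 'H' x 5 -> '5H'
  i=11: run of 'F' x 4 -> '4F'
  i=15: run of 'E' x 9 -> '9E'

RLE = 5D1F5H4F9E


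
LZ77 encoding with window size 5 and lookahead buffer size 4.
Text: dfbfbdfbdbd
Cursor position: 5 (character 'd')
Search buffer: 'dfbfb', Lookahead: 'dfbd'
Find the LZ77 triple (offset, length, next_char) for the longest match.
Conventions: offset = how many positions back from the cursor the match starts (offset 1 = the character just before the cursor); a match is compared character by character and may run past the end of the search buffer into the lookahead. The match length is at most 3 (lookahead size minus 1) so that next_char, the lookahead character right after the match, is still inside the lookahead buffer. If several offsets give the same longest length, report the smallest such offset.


Try each offset into the search buffer:
  offset=1 (pos 4, char 'b'): match length 0
  offset=2 (pos 3, char 'f'): match length 0
  offset=3 (pos 2, char 'b'): match length 0
  offset=4 (pos 1, char 'f'): match length 0
  offset=5 (pos 0, char 'd'): match length 3
Longest match has length 3 at offset 5.
next_char = character at position 5 + 3 = 8 -> 'd'

Best match: offset=5, length=3 (matching 'dfb' starting at position 0)
LZ77 triple: (5, 3, 'd')


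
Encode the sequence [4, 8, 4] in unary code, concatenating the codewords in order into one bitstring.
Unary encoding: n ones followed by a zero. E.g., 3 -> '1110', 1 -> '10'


Encode each number as n ones followed by a terminating 0:
  4 -> 11110 (5 bits)
  8 -> 111111110 (9 bits)
  4 -> 11110 (5 bits)
Total length = 5 + 9 + 5 = 19 bits.

Unary([4, 8, 4]) = 1111011111111011110 (19 bits)


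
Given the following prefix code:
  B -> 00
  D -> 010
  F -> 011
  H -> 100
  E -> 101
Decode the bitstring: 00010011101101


Decoding step by step:
Bits 00 -> B
Bits 010 -> D
Bits 011 -> F
Bits 101 -> E
Bits 101 -> E


Decoded message: BDFEE


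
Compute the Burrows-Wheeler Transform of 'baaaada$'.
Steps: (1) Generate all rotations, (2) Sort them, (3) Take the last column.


Rotations (sorted):
  0: $baaaada -> last char: a
  1: a$baaaad -> last char: d
  2: aaaada$b -> last char: b
  3: aaada$ba -> last char: a
  4: aada$baa -> last char: a
  5: ada$baaa -> last char: a
  6: baaaada$ -> last char: $
  7: da$baaaa -> last char: a


BWT = adbaaa$a


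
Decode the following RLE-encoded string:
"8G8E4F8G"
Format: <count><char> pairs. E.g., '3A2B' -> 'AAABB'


Expanding each <count><char> pair:
  8G -> 'GGGGGGGG'
  8E -> 'EEEEEEEE'
  4F -> 'FFFF'
  8G -> 'GGGGGGGG'

Decoded = GGGGGGGGEEEEEEEEFFFFGGGGGGGG


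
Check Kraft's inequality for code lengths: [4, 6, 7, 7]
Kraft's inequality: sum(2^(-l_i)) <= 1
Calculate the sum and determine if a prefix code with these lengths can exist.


Sum = 2^(-4) + 2^(-6) + 2^(-7) + 2^(-7)
    = 0.0625 + 0.015625 + 0.0078125 + 0.0078125
    = 12/128 = 0.09375
Since 0.09375 <= 1, Kraft's inequality IS satisfied.
A prefix code with these lengths CAN exist.

Kraft sum = 0.09375. Satisfied.


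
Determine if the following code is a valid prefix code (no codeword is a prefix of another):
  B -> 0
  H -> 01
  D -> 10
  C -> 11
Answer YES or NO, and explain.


Checking each pair (does one codeword prefix another?):
  B='0' vs H='01': prefix -- VIOLATION

NO -- this is NOT a valid prefix code. B (0) is a prefix of H (01).


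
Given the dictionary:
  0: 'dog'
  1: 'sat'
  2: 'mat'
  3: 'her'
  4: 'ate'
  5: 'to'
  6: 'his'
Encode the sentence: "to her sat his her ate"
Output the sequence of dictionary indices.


Look up each word in the dictionary:
  'to' -> 5
  'her' -> 3
  'sat' -> 1
  'his' -> 6
  'her' -> 3
  'ate' -> 4

Encoded: [5, 3, 1, 6, 3, 4]


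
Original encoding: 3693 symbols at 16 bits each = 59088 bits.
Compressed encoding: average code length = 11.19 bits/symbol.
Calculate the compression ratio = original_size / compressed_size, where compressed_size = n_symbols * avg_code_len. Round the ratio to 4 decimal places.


original_size = n_symbols * orig_bits = 3693 * 16 = 59088 bits
compressed_size = n_symbols * avg_code_len = 3693 * 11.19 = 41324.67 bits
ratio = original_size / compressed_size = 59088 / 41324.67 = 1.4298

Compression ratio = 1.4298


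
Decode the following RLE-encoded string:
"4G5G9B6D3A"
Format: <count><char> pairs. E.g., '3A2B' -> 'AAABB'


Expanding each <count><char> pair:
  4G -> 'GGGG'
  5G -> 'GGGGG'
  9B -> 'BBBBBBBBB'
  6D -> 'DDDDDD'
  3A -> 'AAA'

Decoded = GGGGGGGGGBBBBBBBBBDDDDDDAAA


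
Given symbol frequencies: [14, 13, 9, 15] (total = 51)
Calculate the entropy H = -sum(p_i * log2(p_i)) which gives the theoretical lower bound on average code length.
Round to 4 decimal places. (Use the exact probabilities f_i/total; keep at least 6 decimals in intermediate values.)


Per-symbol terms -p_i * log2(p_i) with p_i = f_i/51:
  p = 14/51 = 0.274510: log2(p) = -1.865070, -p*log2(p) = 0.511980
  p = 13/51 = 0.254902: log2(p) = -1.971986, -p*log2(p) = 0.502663
  p = 9/51 = 0.176471: log2(p) = -2.502500, -p*log2(p) = 0.441618
  p = 15/51 = 0.294118: log2(p) = -1.765535, -p*log2(p) = 0.519275
H = 0.511980 + 0.502663 + 0.441618 + 0.519275 = 1.975536

H = 1.9755 bits/symbol


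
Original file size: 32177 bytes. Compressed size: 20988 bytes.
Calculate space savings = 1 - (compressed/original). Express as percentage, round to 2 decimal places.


ratio = compressed/original = 20988/32177 = 0.652267
savings = 1 - ratio = 1 - 0.652267 = 0.347733
as a percentage: 0.347733 * 100 = 34.77%

Space savings = 1 - 20988/32177 = 34.77%


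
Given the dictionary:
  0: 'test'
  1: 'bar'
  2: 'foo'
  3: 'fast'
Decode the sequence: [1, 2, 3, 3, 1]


Look up each index in the dictionary:
  1 -> 'bar'
  2 -> 'foo'
  3 -> 'fast'
  3 -> 'fast'
  1 -> 'bar'

Decoded: "bar foo fast fast bar"


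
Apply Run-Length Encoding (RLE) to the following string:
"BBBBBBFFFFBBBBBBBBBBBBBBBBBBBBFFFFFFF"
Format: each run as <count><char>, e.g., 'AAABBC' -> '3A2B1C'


Scanning runs left to right:
  i=0: run of 'B' x 6 -> '6B'
  i=6: run of 'F' x 4 -> '4F'
  i=10: run of 'B' x 20 -> '20B'
  i=30: run of 'F' x 7 -> '7F'

RLE = 6B4F20B7F


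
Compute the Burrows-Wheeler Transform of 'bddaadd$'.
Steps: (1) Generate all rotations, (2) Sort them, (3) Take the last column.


Rotations (sorted):
  0: $bddaadd -> last char: d
  1: aadd$bdd -> last char: d
  2: add$bdda -> last char: a
  3: bddaadd$ -> last char: $
  4: d$bddaad -> last char: d
  5: daadd$bd -> last char: d
  6: dd$bddaa -> last char: a
  7: ddaadd$b -> last char: b


BWT = dda$ddab


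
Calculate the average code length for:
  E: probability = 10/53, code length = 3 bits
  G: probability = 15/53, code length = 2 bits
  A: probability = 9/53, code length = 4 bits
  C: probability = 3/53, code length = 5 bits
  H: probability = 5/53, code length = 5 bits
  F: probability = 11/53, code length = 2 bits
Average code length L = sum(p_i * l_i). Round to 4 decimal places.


Weighted contributions p_i * l_i:
  E: (10/53) * 3 = 30/53
  G: (15/53) * 2 = 30/53
  A: (9/53) * 4 = 36/53
  C: (3/53) * 5 = 15/53
  H: (5/53) * 5 = 25/53
  F: (11/53) * 2 = 22/53
Sum = (30 + 30 + 36 + 15 + 25 + 22)/53 = 158/53

L = 158/53 = 2.9811 bits/symbol


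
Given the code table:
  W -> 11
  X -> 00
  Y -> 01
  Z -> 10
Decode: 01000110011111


Decoding:
01 -> Y
00 -> X
01 -> Y
10 -> Z
01 -> Y
11 -> W
11 -> W


Result: YXYZYWW


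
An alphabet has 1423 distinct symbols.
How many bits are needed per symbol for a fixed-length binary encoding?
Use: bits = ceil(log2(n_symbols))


log2(1423) = 10.4747
Bracket: 2^10 = 1024 < 1423 <= 2^11 = 2048
So ceil(log2(1423)) = 11

bits = ceil(log2(1423)) = ceil(10.4747) = 11 bits


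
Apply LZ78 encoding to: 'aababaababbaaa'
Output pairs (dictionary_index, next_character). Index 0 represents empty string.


LZ78 encoding steps:
Dictionary: {0: ''}
Step 1: w='' (idx 0), next='a' -> output (0, 'a'), add 'a' as idx 1
Step 2: w='a' (idx 1), next='b' -> output (1, 'b'), add 'ab' as idx 2
Step 3: w='ab' (idx 2), next='a' -> output (2, 'a'), add 'aba' as idx 3
Step 4: w='aba' (idx 3), next='b' -> output (3, 'b'), add 'abab' as idx 4
Step 5: w='' (idx 0), next='b' -> output (0, 'b'), add 'b' as idx 5
Step 6: w='a' (idx 1), next='a' -> output (1, 'a'), add 'aa' as idx 6
Step 7: w='a' (idx 1), end of input -> output (1, '')


Encoded: [(0, 'a'), (1, 'b'), (2, 'a'), (3, 'b'), (0, 'b'), (1, 'a'), (1, '')]


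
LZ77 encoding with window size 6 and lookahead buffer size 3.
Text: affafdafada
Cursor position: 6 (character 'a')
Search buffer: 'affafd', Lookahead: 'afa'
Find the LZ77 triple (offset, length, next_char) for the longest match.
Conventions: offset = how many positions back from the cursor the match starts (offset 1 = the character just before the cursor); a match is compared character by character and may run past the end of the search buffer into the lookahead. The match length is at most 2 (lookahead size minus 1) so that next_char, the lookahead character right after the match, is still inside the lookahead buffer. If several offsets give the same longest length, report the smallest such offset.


Try each offset into the search buffer:
  offset=1 (pos 5, char 'd'): match length 0
  offset=2 (pos 4, char 'f'): match length 0
  offset=3 (pos 3, char 'a'): match length 2
  offset=4 (pos 2, char 'f'): match length 0
  offset=5 (pos 1, char 'f'): match length 0
  offset=6 (pos 0, char 'a'): match length 2
Longest match has length 2, found at offsets 3, 6; take the smallest, offset 3.
next_char = character at position 6 + 2 = 8 -> 'a'

Best match: offset=3, length=2 (matching 'af' starting at position 3)
LZ77 triple: (3, 2, 'a')


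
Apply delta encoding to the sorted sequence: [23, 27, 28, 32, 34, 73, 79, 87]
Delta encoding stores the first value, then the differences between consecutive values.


First value: 23
Deltas:
  27 - 23 = 4
  28 - 27 = 1
  32 - 28 = 4
  34 - 32 = 2
  73 - 34 = 39
  79 - 73 = 6
  87 - 79 = 8


Delta encoded: [23, 4, 1, 4, 2, 39, 6, 8]


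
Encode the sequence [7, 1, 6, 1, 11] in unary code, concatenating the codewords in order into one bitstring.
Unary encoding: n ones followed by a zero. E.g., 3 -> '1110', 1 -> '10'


Encode each number as n ones followed by a terminating 0:
  7 -> 11111110 (8 bits)
  1 -> 10 (2 bits)
  6 -> 1111110 (7 bits)
  1 -> 10 (2 bits)
  11 -> 111111111110 (12 bits)
Total length = 8 + 2 + 7 + 2 + 12 = 31 bits.

Unary([7, 1, 6, 1, 11]) = 1111111010111111010111111111110 (31 bits)


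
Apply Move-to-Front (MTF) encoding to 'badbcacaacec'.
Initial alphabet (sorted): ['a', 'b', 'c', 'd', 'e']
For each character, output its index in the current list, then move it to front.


MTF encoding:
'b': index 1 in ['a', 'b', 'c', 'd', 'e'] -> ['b', 'a', 'c', 'd', 'e']
'a': index 1 in ['b', 'a', 'c', 'd', 'e'] -> ['a', 'b', 'c', 'd', 'e']
'd': index 3 in ['a', 'b', 'c', 'd', 'e'] -> ['d', 'a', 'b', 'c', 'e']
'b': index 2 in ['d', 'a', 'b', 'c', 'e'] -> ['b', 'd', 'a', 'c', 'e']
'c': index 3 in ['b', 'd', 'a', 'c', 'e'] -> ['c', 'b', 'd', 'a', 'e']
'a': index 3 in ['c', 'b', 'd', 'a', 'e'] -> ['a', 'c', 'b', 'd', 'e']
'c': index 1 in ['a', 'c', 'b', 'd', 'e'] -> ['c', 'a', 'b', 'd', 'e']
'a': index 1 in ['c', 'a', 'b', 'd', 'e'] -> ['a', 'c', 'b', 'd', 'e']
'a': index 0 in ['a', 'c', 'b', 'd', 'e'] -> ['a', 'c', 'b', 'd', 'e']
'c': index 1 in ['a', 'c', 'b', 'd', 'e'] -> ['c', 'a', 'b', 'd', 'e']
'e': index 4 in ['c', 'a', 'b', 'd', 'e'] -> ['e', 'c', 'a', 'b', 'd']
'c': index 1 in ['e', 'c', 'a', 'b', 'd'] -> ['c', 'e', 'a', 'b', 'd']


Output: [1, 1, 3, 2, 3, 3, 1, 1, 0, 1, 4, 1]


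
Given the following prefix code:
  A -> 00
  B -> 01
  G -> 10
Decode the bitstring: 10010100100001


Decoding step by step:
Bits 10 -> G
Bits 01 -> B
Bits 01 -> B
Bits 00 -> A
Bits 10 -> G
Bits 00 -> A
Bits 01 -> B


Decoded message: GBBAGAB


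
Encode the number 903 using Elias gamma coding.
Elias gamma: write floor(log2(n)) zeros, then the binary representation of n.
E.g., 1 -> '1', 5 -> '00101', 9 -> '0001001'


num_bits = floor(log2(903)) + 1 = 10
leading_zeros = num_bits - 1 = 9
binary(903) = 1110000111

Elias gamma(903) = '000000000' + '1110000111' = 0000000001110000111 (19 bits)


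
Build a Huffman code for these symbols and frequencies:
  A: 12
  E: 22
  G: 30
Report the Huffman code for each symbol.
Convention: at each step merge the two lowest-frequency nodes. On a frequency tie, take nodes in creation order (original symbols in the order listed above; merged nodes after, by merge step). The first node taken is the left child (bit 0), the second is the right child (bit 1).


Huffman tree construction:
Step 1: Merge A(12) + E(22) = 34
Step 2: Merge G(30) + (A+E)(34) = 64
Read each symbol's code off the tree from the root (left child = 0, right child = 1).

Codes:
  A: 10 (length 2)
  E: 11 (length 2)
  G: 0 (length 1)
Average code length: 98/64 = 1.5313 bits/symbol


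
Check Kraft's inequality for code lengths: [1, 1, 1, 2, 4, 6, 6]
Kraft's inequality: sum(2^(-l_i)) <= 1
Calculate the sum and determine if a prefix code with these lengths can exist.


Sum = 2^(-1) + 2^(-1) + 2^(-1) + 2^(-2) + 2^(-4) + 2^(-6) + 2^(-6)
    = 0.5 + 0.5 + 0.5 + 0.25 + 0.0625 + 0.015625 + 0.015625
    = 118/64 = 1.84375
Since 1.84375 > 1, Kraft's inequality is NOT satisfied.
A prefix code with these lengths CANNOT exist.

Kraft sum = 1.84375. Not satisfied.


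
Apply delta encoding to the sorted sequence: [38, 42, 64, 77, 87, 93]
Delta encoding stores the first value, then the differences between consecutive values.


First value: 38
Deltas:
  42 - 38 = 4
  64 - 42 = 22
  77 - 64 = 13
  87 - 77 = 10
  93 - 87 = 6


Delta encoded: [38, 4, 22, 13, 10, 6]


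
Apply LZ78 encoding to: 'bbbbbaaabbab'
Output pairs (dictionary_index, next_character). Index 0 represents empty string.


LZ78 encoding steps:
Dictionary: {0: ''}
Step 1: w='' (idx 0), next='b' -> output (0, 'b'), add 'b' as idx 1
Step 2: w='b' (idx 1), next='b' -> output (1, 'b'), add 'bb' as idx 2
Step 3: w='bb' (idx 2), next='a' -> output (2, 'a'), add 'bba' as idx 3
Step 4: w='' (idx 0), next='a' -> output (0, 'a'), add 'a' as idx 4
Step 5: w='a' (idx 4), next='b' -> output (4, 'b'), add 'ab' as idx 5
Step 6: w='b' (idx 1), next='a' -> output (1, 'a'), add 'ba' as idx 6
Step 7: w='b' (idx 1), end of input -> output (1, '')


Encoded: [(0, 'b'), (1, 'b'), (2, 'a'), (0, 'a'), (4, 'b'), (1, 'a'), (1, '')]


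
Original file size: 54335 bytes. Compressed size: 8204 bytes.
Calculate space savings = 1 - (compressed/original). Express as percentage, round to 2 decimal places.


ratio = compressed/original = 8204/54335 = 0.150989
savings = 1 - ratio = 1 - 0.150989 = 0.849011
as a percentage: 0.849011 * 100 = 84.9%

Space savings = 1 - 8204/54335 = 84.9%


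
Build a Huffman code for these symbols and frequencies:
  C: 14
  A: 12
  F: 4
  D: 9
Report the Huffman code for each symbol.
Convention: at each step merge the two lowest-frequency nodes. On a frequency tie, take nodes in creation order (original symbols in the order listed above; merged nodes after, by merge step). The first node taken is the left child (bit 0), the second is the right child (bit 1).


Huffman tree construction:
Step 1: Merge F(4) + D(9) = 13
Step 2: Merge A(12) + (F+D)(13) = 25
Step 3: Merge C(14) + (A+(F+D))(25) = 39
Read each symbol's code off the tree from the root (left child = 0, right child = 1).

Codes:
  C: 0 (length 1)
  A: 10 (length 2)
  F: 110 (length 3)
  D: 111 (length 3)
Average code length: 77/39 = 1.9744 bits/symbol


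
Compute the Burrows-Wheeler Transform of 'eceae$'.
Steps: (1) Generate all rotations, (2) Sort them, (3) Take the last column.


Rotations (sorted):
  0: $eceae -> last char: e
  1: ae$ece -> last char: e
  2: ceae$e -> last char: e
  3: e$ecea -> last char: a
  4: eae$ec -> last char: c
  5: eceae$ -> last char: $


BWT = eeeac$


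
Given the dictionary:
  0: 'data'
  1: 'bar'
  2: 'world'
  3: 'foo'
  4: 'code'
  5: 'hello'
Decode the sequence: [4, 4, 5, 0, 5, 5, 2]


Look up each index in the dictionary:
  4 -> 'code'
  4 -> 'code'
  5 -> 'hello'
  0 -> 'data'
  5 -> 'hello'
  5 -> 'hello'
  2 -> 'world'

Decoded: "code code hello data hello hello world"


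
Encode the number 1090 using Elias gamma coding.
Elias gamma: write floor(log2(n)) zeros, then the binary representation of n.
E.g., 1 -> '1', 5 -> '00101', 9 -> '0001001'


num_bits = floor(log2(1090)) + 1 = 11
leading_zeros = num_bits - 1 = 10
binary(1090) = 10001000010

Elias gamma(1090) = '0000000000' + '10001000010' = 000000000010001000010 (21 bits)


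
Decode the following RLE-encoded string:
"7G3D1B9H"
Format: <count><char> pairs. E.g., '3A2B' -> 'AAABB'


Expanding each <count><char> pair:
  7G -> 'GGGGGGG'
  3D -> 'DDD'
  1B -> 'B'
  9H -> 'HHHHHHHHH'

Decoded = GGGGGGGDDDBHHHHHHHHH


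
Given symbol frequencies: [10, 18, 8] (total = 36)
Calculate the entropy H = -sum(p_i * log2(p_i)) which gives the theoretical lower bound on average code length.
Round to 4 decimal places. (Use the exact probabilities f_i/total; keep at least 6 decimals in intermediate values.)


Per-symbol terms -p_i * log2(p_i) with p_i = f_i/36:
  p = 10/36 = 0.277778: log2(p) = -1.847997, -p*log2(p) = 0.513332
  p = 18/36 = 0.500000: log2(p) = -1.000000, -p*log2(p) = 0.500000
  p = 8/36 = 0.222222: log2(p) = -2.169925, -p*log2(p) = 0.482206
H = 0.513332 + 0.500000 + 0.482206 = 1.495538

H = 1.4955 bits/symbol


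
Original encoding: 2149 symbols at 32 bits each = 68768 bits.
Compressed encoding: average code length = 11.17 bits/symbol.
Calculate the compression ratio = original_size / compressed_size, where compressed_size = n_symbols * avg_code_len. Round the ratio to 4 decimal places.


original_size = n_symbols * orig_bits = 2149 * 32 = 68768 bits
compressed_size = n_symbols * avg_code_len = 2149 * 11.17 = 24004.33 bits
ratio = original_size / compressed_size = 68768 / 24004.33 = 2.8648

Compression ratio = 2.8648


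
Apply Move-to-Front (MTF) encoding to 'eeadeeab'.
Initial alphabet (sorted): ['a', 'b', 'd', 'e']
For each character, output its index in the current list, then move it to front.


MTF encoding:
'e': index 3 in ['a', 'b', 'd', 'e'] -> ['e', 'a', 'b', 'd']
'e': index 0 in ['e', 'a', 'b', 'd'] -> ['e', 'a', 'b', 'd']
'a': index 1 in ['e', 'a', 'b', 'd'] -> ['a', 'e', 'b', 'd']
'd': index 3 in ['a', 'e', 'b', 'd'] -> ['d', 'a', 'e', 'b']
'e': index 2 in ['d', 'a', 'e', 'b'] -> ['e', 'd', 'a', 'b']
'e': index 0 in ['e', 'd', 'a', 'b'] -> ['e', 'd', 'a', 'b']
'a': index 2 in ['e', 'd', 'a', 'b'] -> ['a', 'e', 'd', 'b']
'b': index 3 in ['a', 'e', 'd', 'b'] -> ['b', 'a', 'e', 'd']


Output: [3, 0, 1, 3, 2, 0, 2, 3]


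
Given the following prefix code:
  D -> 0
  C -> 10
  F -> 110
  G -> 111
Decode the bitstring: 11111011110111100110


Decoding step by step:
Bits 111 -> G
Bits 110 -> F
Bits 111 -> G
Bits 10 -> C
Bits 111 -> G
Bits 10 -> C
Bits 0 -> D
Bits 110 -> F


Decoded message: GFGCGCDF


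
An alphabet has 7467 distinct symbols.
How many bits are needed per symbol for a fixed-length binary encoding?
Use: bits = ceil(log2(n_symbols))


log2(7467) = 12.8663
Bracket: 2^12 = 4096 < 7467 <= 2^13 = 8192
So ceil(log2(7467)) = 13

bits = ceil(log2(7467)) = ceil(12.8663) = 13 bits


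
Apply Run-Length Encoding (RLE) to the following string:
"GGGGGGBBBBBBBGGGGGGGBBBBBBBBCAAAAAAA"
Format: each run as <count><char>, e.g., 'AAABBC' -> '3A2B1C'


Scanning runs left to right:
  i=0: run of 'G' x 6 -> '6G'
  i=6: run of 'B' x 7 -> '7B'
  i=13: run of 'G' x 7 -> '7G'
  i=20: run of 'B' x 8 -> '8B'
  i=28: run of 'C' x 1 -> '1C'
  i=29: run of 'A' x 7 -> '7A'

RLE = 6G7B7G8B1C7A


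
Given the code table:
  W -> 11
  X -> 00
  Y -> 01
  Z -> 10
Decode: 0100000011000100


Decoding:
01 -> Y
00 -> X
00 -> X
00 -> X
11 -> W
00 -> X
01 -> Y
00 -> X


Result: YXXXWXYX


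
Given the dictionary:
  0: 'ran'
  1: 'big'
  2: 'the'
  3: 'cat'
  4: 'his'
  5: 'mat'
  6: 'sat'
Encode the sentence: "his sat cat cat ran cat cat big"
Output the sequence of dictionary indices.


Look up each word in the dictionary:
  'his' -> 4
  'sat' -> 6
  'cat' -> 3
  'cat' -> 3
  'ran' -> 0
  'cat' -> 3
  'cat' -> 3
  'big' -> 1

Encoded: [4, 6, 3, 3, 0, 3, 3, 1]


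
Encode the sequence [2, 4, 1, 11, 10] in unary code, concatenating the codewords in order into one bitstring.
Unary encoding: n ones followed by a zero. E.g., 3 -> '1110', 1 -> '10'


Encode each number as n ones followed by a terminating 0:
  2 -> 110 (3 bits)
  4 -> 11110 (5 bits)
  1 -> 10 (2 bits)
  11 -> 111111111110 (12 bits)
  10 -> 11111111110 (11 bits)
Total length = 3 + 5 + 2 + 12 + 11 = 33 bits.

Unary([2, 4, 1, 11, 10]) = 110111101011111111111011111111110 (33 bits)


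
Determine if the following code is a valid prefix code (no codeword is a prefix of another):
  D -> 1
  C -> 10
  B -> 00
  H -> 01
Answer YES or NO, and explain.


Checking each pair (does one codeword prefix another?):
  D='1' vs C='10': prefix -- VIOLATION

NO -- this is NOT a valid prefix code. D (1) is a prefix of C (10).


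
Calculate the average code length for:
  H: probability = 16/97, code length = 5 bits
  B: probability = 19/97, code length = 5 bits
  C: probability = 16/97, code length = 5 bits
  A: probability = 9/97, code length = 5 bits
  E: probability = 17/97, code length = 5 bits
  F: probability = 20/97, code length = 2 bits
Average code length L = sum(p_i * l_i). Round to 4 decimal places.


Weighted contributions p_i * l_i:
  H: (16/97) * 5 = 80/97
  B: (19/97) * 5 = 95/97
  C: (16/97) * 5 = 80/97
  A: (9/97) * 5 = 45/97
  E: (17/97) * 5 = 85/97
  F: (20/97) * 2 = 40/97
Sum = (80 + 95 + 80 + 45 + 85 + 40)/97 = 425/97

L = 425/97 = 4.3814 bits/symbol


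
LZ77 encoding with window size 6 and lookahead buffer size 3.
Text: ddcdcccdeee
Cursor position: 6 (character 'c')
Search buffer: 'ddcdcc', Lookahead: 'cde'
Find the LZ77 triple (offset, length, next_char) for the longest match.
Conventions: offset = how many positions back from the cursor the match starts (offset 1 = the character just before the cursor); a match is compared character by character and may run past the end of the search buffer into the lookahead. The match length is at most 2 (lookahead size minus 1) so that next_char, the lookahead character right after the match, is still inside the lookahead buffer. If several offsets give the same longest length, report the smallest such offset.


Try each offset into the search buffer:
  offset=1 (pos 5, char 'c'): match length 1
  offset=2 (pos 4, char 'c'): match length 1
  offset=3 (pos 3, char 'd'): match length 0
  offset=4 (pos 2, char 'c'): match length 2
  offset=5 (pos 1, char 'd'): match length 0
  offset=6 (pos 0, char 'd'): match length 0
Longest match has length 2 at offset 4.
next_char = character at position 6 + 2 = 8 -> 'e'

Best match: offset=4, length=2 (matching 'cd' starting at position 2)
LZ77 triple: (4, 2, 'e')


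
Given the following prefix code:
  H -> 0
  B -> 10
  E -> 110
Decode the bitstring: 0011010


Decoding step by step:
Bits 0 -> H
Bits 0 -> H
Bits 110 -> E
Bits 10 -> B


Decoded message: HHEB


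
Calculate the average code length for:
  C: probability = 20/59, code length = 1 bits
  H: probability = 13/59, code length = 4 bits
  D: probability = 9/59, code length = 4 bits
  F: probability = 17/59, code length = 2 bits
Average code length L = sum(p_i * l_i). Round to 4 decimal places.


Weighted contributions p_i * l_i:
  C: (20/59) * 1 = 20/59
  H: (13/59) * 4 = 52/59
  D: (9/59) * 4 = 36/59
  F: (17/59) * 2 = 34/59
Sum = (20 + 52 + 36 + 34)/59 = 142/59

L = 142/59 = 2.4068 bits/symbol


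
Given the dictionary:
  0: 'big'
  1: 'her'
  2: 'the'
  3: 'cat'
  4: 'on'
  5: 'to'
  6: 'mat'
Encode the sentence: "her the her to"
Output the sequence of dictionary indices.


Look up each word in the dictionary:
  'her' -> 1
  'the' -> 2
  'her' -> 1
  'to' -> 5

Encoded: [1, 2, 1, 5]


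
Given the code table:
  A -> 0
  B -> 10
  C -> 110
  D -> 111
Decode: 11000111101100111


Decoding:
110 -> C
0 -> A
0 -> A
111 -> D
10 -> B
110 -> C
0 -> A
111 -> D


Result: CAADBCAD


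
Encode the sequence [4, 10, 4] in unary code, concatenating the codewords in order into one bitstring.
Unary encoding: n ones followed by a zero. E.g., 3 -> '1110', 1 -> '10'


Encode each number as n ones followed by a terminating 0:
  4 -> 11110 (5 bits)
  10 -> 11111111110 (11 bits)
  4 -> 11110 (5 bits)
Total length = 5 + 11 + 5 = 21 bits.

Unary([4, 10, 4]) = 111101111111111011110 (21 bits)


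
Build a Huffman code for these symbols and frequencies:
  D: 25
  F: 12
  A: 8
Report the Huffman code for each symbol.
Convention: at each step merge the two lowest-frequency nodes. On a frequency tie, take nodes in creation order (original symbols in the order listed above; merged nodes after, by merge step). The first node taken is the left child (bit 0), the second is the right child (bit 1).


Huffman tree construction:
Step 1: Merge A(8) + F(12) = 20
Step 2: Merge (A+F)(20) + D(25) = 45
Read each symbol's code off the tree from the root (left child = 0, right child = 1).

Codes:
  D: 1 (length 1)
  F: 01 (length 2)
  A: 00 (length 2)
Average code length: 65/45 = 1.4444 bits/symbol


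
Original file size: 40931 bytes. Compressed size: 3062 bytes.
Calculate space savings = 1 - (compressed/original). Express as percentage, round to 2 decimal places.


ratio = compressed/original = 3062/40931 = 0.074809
savings = 1 - ratio = 1 - 0.074809 = 0.925191
as a percentage: 0.925191 * 100 = 92.52%

Space savings = 1 - 3062/40931 = 92.52%


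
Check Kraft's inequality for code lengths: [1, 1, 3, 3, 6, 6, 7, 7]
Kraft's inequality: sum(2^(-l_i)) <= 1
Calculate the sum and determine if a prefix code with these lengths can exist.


Sum = 2^(-1) + 2^(-1) + 2^(-3) + 2^(-3) + 2^(-6) + 2^(-6) + 2^(-7) + 2^(-7)
    = 0.5 + 0.5 + 0.125 + 0.125 + 0.015625 + 0.015625 + 0.0078125 + 0.0078125
    = 166/128 = 1.296875
Since 1.296875 > 1, Kraft's inequality is NOT satisfied.
A prefix code with these lengths CANNOT exist.

Kraft sum = 1.296875. Not satisfied.


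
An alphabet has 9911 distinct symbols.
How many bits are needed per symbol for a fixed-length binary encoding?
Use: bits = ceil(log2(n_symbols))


log2(9911) = 13.2748
Bracket: 2^13 = 8192 < 9911 <= 2^14 = 16384
So ceil(log2(9911)) = 14

bits = ceil(log2(9911)) = ceil(13.2748) = 14 bits


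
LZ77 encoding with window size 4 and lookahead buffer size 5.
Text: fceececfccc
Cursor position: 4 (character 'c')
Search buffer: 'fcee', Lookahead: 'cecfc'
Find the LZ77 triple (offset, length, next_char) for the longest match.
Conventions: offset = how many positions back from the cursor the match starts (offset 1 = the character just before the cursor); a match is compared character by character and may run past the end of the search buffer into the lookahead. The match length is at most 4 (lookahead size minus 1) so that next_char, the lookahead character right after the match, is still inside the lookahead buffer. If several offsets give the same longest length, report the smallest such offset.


Try each offset into the search buffer:
  offset=1 (pos 3, char 'e'): match length 0
  offset=2 (pos 2, char 'e'): match length 0
  offset=3 (pos 1, char 'c'): match length 2
  offset=4 (pos 0, char 'f'): match length 0
Longest match has length 2 at offset 3.
next_char = character at position 4 + 2 = 6 -> 'c'

Best match: offset=3, length=2 (matching 'ce' starting at position 1)
LZ77 triple: (3, 2, 'c')


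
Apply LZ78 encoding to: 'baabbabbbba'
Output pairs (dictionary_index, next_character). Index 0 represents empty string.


LZ78 encoding steps:
Dictionary: {0: ''}
Step 1: w='' (idx 0), next='b' -> output (0, 'b'), add 'b' as idx 1
Step 2: w='' (idx 0), next='a' -> output (0, 'a'), add 'a' as idx 2
Step 3: w='a' (idx 2), next='b' -> output (2, 'b'), add 'ab' as idx 3
Step 4: w='b' (idx 1), next='a' -> output (1, 'a'), add 'ba' as idx 4
Step 5: w='b' (idx 1), next='b' -> output (1, 'b'), add 'bb' as idx 5
Step 6: w='bb' (idx 5), next='a' -> output (5, 'a'), add 'bba' as idx 6


Encoded: [(0, 'b'), (0, 'a'), (2, 'b'), (1, 'a'), (1, 'b'), (5, 'a')]


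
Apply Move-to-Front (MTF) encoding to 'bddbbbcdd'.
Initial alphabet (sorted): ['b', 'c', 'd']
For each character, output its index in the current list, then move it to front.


MTF encoding:
'b': index 0 in ['b', 'c', 'd'] -> ['b', 'c', 'd']
'd': index 2 in ['b', 'c', 'd'] -> ['d', 'b', 'c']
'd': index 0 in ['d', 'b', 'c'] -> ['d', 'b', 'c']
'b': index 1 in ['d', 'b', 'c'] -> ['b', 'd', 'c']
'b': index 0 in ['b', 'd', 'c'] -> ['b', 'd', 'c']
'b': index 0 in ['b', 'd', 'c'] -> ['b', 'd', 'c']
'c': index 2 in ['b', 'd', 'c'] -> ['c', 'b', 'd']
'd': index 2 in ['c', 'b', 'd'] -> ['d', 'c', 'b']
'd': index 0 in ['d', 'c', 'b'] -> ['d', 'c', 'b']


Output: [0, 2, 0, 1, 0, 0, 2, 2, 0]


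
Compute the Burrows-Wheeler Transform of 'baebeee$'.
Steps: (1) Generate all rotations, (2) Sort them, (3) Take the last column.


Rotations (sorted):
  0: $baebeee -> last char: e
  1: aebeee$b -> last char: b
  2: baebeee$ -> last char: $
  3: beee$bae -> last char: e
  4: e$baebee -> last char: e
  5: ebeee$ba -> last char: a
  6: ee$baebe -> last char: e
  7: eee$baeb -> last char: b


BWT = eb$eeaeb


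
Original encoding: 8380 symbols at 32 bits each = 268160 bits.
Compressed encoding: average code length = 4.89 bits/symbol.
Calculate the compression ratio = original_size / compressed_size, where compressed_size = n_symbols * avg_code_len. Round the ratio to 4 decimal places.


original_size = n_symbols * orig_bits = 8380 * 32 = 268160 bits
compressed_size = n_symbols * avg_code_len = 8380 * 4.89 = 40978.2 bits
ratio = original_size / compressed_size = 268160 / 40978.2 = 6.544

Compression ratio = 6.544


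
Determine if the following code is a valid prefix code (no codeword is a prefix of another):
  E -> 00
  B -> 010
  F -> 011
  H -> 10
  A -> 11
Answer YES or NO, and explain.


Checking each pair (does one codeword prefix another?):
  E='00' vs B='010': no prefix
  E='00' vs F='011': no prefix
  E='00' vs H='10': no prefix
  E='00' vs A='11': no prefix
  B='010' vs E='00': no prefix
  B='010' vs F='011': no prefix
  B='010' vs H='10': no prefix
  B='010' vs A='11': no prefix
  F='011' vs E='00': no prefix
  F='011' vs B='010': no prefix
  F='011' vs H='10': no prefix
  F='011' vs A='11': no prefix
  H='10' vs E='00': no prefix
  H='10' vs B='010': no prefix
  H='10' vs F='011': no prefix
  H='10' vs A='11': no prefix
  A='11' vs E='00': no prefix
  A='11' vs B='010': no prefix
  A='11' vs F='011': no prefix
  A='11' vs H='10': no prefix
No violation found over all pairs.

YES -- this is a valid prefix code. No codeword is a prefix of any other codeword.


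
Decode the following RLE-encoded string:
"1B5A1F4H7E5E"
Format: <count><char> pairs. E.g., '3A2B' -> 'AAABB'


Expanding each <count><char> pair:
  1B -> 'B'
  5A -> 'AAAAA'
  1F -> 'F'
  4H -> 'HHHH'
  7E -> 'EEEEEEE'
  5E -> 'EEEEE'

Decoded = BAAAAAFHHHHEEEEEEEEEEEE


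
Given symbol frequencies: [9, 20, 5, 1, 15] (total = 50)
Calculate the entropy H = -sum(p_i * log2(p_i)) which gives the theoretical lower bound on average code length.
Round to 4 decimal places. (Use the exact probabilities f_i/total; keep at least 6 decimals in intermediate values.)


Per-symbol terms -p_i * log2(p_i) with p_i = f_i/50:
  p = 9/50 = 0.180000: log2(p) = -2.473931, -p*log2(p) = 0.445308
  p = 20/50 = 0.400000: log2(p) = -1.321928, -p*log2(p) = 0.528771
  p = 5/50 = 0.100000: log2(p) = -3.321928, -p*log2(p) = 0.332193
  p = 1/50 = 0.020000: log2(p) = -5.643856, -p*log2(p) = 0.112877
  p = 15/50 = 0.300000: log2(p) = -1.736966, -p*log2(p) = 0.521090
H = 0.445308 + 0.528771 + 0.332193 + 0.112877 + 0.521090 = 1.940239

H = 1.9402 bits/symbol


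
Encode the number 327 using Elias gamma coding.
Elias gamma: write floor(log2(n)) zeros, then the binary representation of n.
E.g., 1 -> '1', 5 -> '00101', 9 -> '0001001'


num_bits = floor(log2(327)) + 1 = 9
leading_zeros = num_bits - 1 = 8
binary(327) = 101000111

Elias gamma(327) = '00000000' + '101000111' = 00000000101000111 (17 bits)


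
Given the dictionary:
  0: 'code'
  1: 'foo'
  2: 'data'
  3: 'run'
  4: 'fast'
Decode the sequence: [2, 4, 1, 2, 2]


Look up each index in the dictionary:
  2 -> 'data'
  4 -> 'fast'
  1 -> 'foo'
  2 -> 'data'
  2 -> 'data'

Decoded: "data fast foo data data"


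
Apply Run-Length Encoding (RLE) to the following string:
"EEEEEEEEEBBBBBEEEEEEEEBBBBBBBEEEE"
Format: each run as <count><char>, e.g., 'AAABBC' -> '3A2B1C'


Scanning runs left to right:
  i=0: run of 'E' x 9 -> '9E'
  i=9: run of 'B' x 5 -> '5B'
  i=14: run of 'E' x 8 -> '8E'
  i=22: run of 'B' x 7 -> '7B'
  i=29: run of 'E' x 4 -> '4E'

RLE = 9E5B8E7B4E
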